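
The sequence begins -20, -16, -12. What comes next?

Differences: -16 - -20 = 4
This is an arithmetic sequence with common difference d = 4.
Next term = -12 + 4 = -8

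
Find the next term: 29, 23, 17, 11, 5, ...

Differences: 23 - 29 = -6
This is an arithmetic sequence with common difference d = -6.
Next term = 5 + -6 = -1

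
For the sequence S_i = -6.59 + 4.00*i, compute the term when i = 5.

S_5 = -6.59 + 4.0*5 = -6.59 + 20.0 = 13.41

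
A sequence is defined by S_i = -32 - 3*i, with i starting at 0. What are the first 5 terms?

This is an arithmetic sequence.
i=0: S_0 = -32 + -3*0 = -32
i=1: S_1 = -32 + -3*1 = -35
i=2: S_2 = -32 + -3*2 = -38
i=3: S_3 = -32 + -3*3 = -41
i=4: S_4 = -32 + -3*4 = -44
The first 5 terms are: [-32, -35, -38, -41, -44]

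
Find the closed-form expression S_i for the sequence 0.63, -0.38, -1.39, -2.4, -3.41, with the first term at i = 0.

Check differences: -0.38 - 0.63 = -1.01
-1.39 - -0.38 = -1.01
Common difference d = -1.01.
First term a = 0.63.
Formula: S_i = 0.63 - 1.01*i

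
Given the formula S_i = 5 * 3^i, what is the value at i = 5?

S_5 = 5 * 3^5 = 5 * 243 = 1215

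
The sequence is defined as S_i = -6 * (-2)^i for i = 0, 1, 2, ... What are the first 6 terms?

This is a geometric sequence.
i=0: S_0 = -6 * (-2)^0 = -6
i=1: S_1 = -6 * (-2)^1 = 12
i=2: S_2 = -6 * (-2)^2 = -24
i=3: S_3 = -6 * (-2)^3 = 48
i=4: S_4 = -6 * (-2)^4 = -96
i=5: S_5 = -6 * (-2)^5 = 192
The first 6 terms are: [-6, 12, -24, 48, -96, 192]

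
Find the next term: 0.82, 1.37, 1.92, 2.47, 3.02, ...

Differences: 1.37 - 0.82 = 0.55
This is an arithmetic sequence with common difference d = 0.55.
Next term = 3.02 + 0.55 = 3.57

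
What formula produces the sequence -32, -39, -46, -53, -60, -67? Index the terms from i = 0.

Check differences: -39 - -32 = -7
-46 - -39 = -7
Common difference d = -7.
First term a = -32.
Formula: S_i = -32 - 7*i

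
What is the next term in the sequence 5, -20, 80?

Ratios: -20 / 5 = -4.0
This is a geometric sequence with common ratio r = -4.
Next term = 80 * -4 = -320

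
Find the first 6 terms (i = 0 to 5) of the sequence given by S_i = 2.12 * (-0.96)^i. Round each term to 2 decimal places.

This is a geometric sequence.
i=0: S_0 = 2.12 * (-0.96)^0 = 2.12
i=1: S_1 = 2.12 * (-0.96)^1 ≈ -2.04
i=2: S_2 = 2.12 * (-0.96)^2 ≈ 1.95
i=3: S_3 = 2.12 * (-0.96)^3 ≈ -1.88
i=4: S_4 = 2.12 * (-0.96)^4 ≈ 1.8
i=5: S_5 = 2.12 * (-0.96)^5 ≈ -1.73
The first 6 terms are: [2.12, -2.04, 1.95, -1.88, 1.8, -1.73]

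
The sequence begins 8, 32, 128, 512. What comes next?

Ratios: 32 / 8 = 4.0
This is a geometric sequence with common ratio r = 4.
Next term = 512 * 4 = 2048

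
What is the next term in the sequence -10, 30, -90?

Ratios: 30 / -10 = -3.0
This is a geometric sequence with common ratio r = -3.
Next term = -90 * -3 = 270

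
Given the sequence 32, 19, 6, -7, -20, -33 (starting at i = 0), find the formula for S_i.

Check differences: 19 - 32 = -13
6 - 19 = -13
Common difference d = -13.
First term a = 32.
Formula: S_i = 32 - 13*i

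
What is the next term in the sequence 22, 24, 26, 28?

Differences: 24 - 22 = 2
This is an arithmetic sequence with common difference d = 2.
Next term = 28 + 2 = 30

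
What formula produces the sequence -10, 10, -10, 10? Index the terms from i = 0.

Check ratios: 10 / -10 = -1.0
Common ratio r = -1.
First term a = -10.
Formula: S_i = -10 * (-1)^i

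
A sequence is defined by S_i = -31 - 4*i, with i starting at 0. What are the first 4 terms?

This is an arithmetic sequence.
i=0: S_0 = -31 + -4*0 = -31
i=1: S_1 = -31 + -4*1 = -35
i=2: S_2 = -31 + -4*2 = -39
i=3: S_3 = -31 + -4*3 = -43
The first 4 terms are: [-31, -35, -39, -43]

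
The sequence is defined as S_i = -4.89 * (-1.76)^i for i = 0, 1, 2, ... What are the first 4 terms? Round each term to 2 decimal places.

This is a geometric sequence.
i=0: S_0 = -4.89 * (-1.76)^0 = -4.89
i=1: S_1 = -4.89 * (-1.76)^1 ≈ 8.61
i=2: S_2 = -4.89 * (-1.76)^2 ≈ -15.15
i=3: S_3 = -4.89 * (-1.76)^3 ≈ 26.66
The first 4 terms are: [-4.89, 8.61, -15.15, 26.66]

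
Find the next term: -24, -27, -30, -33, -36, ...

Differences: -27 - -24 = -3
This is an arithmetic sequence with common difference d = -3.
Next term = -36 + -3 = -39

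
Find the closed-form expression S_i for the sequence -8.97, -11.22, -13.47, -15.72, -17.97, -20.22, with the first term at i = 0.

Check differences: -11.22 - -8.97 = -2.25
-13.47 - -11.22 = -2.25
Common difference d = -2.25.
First term a = -8.97.
Formula: S_i = -8.97 - 2.25*i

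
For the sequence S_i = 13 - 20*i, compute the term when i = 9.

S_9 = 13 + -20*9 = 13 + -180 = -167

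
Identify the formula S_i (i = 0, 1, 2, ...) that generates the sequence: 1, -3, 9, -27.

Check ratios: -3 / 1 = -3.0
Common ratio r = -3.
First term a = 1.
Formula: S_i = 1 * (-3)^i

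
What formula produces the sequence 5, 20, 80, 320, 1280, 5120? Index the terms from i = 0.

Check ratios: 20 / 5 = 4.0
Common ratio r = 4.
First term a = 5.
Formula: S_i = 5 * 4^i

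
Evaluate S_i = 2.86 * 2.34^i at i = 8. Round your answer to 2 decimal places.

S_8 = 2.86 * 2.34^8 ≈ 2.86 * 898.932 ≈ 2570.95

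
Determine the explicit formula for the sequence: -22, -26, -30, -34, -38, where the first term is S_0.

Check differences: -26 - -22 = -4
-30 - -26 = -4
Common difference d = -4.
First term a = -22.
Formula: S_i = -22 - 4*i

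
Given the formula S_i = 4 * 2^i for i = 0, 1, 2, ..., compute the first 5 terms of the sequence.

This is a geometric sequence.
i=0: S_0 = 4 * 2^0 = 4
i=1: S_1 = 4 * 2^1 = 8
i=2: S_2 = 4 * 2^2 = 16
i=3: S_3 = 4 * 2^3 = 32
i=4: S_4 = 4 * 2^4 = 64
The first 5 terms are: [4, 8, 16, 32, 64]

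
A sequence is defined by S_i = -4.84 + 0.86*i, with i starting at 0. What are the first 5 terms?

This is an arithmetic sequence.
i=0: S_0 = -4.84 + 0.86*0 = -4.84
i=1: S_1 = -4.84 + 0.86*1 = -3.98
i=2: S_2 = -4.84 + 0.86*2 = -3.12
i=3: S_3 = -4.84 + 0.86*3 = -2.26
i=4: S_4 = -4.84 + 0.86*4 = -1.4
The first 5 terms are: [-4.84, -3.98, -3.12, -2.26, -1.4]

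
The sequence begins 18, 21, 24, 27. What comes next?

Differences: 21 - 18 = 3
This is an arithmetic sequence with common difference d = 3.
Next term = 27 + 3 = 30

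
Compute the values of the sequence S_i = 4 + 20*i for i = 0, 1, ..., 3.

This is an arithmetic sequence.
i=0: S_0 = 4 + 20*0 = 4
i=1: S_1 = 4 + 20*1 = 24
i=2: S_2 = 4 + 20*2 = 44
i=3: S_3 = 4 + 20*3 = 64
The first 4 terms are: [4, 24, 44, 64]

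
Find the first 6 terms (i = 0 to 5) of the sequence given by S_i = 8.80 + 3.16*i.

This is an arithmetic sequence.
i=0: S_0 = 8.8 + 3.16*0 = 8.8
i=1: S_1 = 8.8 + 3.16*1 = 11.96
i=2: S_2 = 8.8 + 3.16*2 = 15.12
i=3: S_3 = 8.8 + 3.16*3 = 18.28
i=4: S_4 = 8.8 + 3.16*4 = 21.44
i=5: S_5 = 8.8 + 3.16*5 = 24.6
The first 6 terms are: [8.8, 11.96, 15.12, 18.28, 21.44, 24.6]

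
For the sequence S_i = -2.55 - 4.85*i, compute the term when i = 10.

S_10 = -2.55 + -4.85*10 = -2.55 + -48.5 = -51.05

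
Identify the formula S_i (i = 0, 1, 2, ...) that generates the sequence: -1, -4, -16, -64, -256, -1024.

Check ratios: -4 / -1 = 4.0
Common ratio r = 4.
First term a = -1.
Formula: S_i = -1 * 4^i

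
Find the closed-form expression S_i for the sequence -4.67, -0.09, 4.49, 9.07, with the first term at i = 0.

Check differences: -0.09 - -4.67 = 4.58
4.49 - -0.09 = 4.58
Common difference d = 4.58.
First term a = -4.67.
Formula: S_i = -4.67 + 4.58*i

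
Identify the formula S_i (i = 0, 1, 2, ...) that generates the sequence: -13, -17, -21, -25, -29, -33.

Check differences: -17 - -13 = -4
-21 - -17 = -4
Common difference d = -4.
First term a = -13.
Formula: S_i = -13 - 4*i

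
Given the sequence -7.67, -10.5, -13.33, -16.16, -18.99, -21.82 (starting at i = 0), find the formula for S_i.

Check differences: -10.5 - -7.67 = -2.83
-13.33 - -10.5 = -2.83
Common difference d = -2.83.
First term a = -7.67.
Formula: S_i = -7.67 - 2.83*i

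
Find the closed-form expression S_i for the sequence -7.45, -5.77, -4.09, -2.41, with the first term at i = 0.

Check differences: -5.77 - -7.45 = 1.68
-4.09 - -5.77 = 1.68
Common difference d = 1.68.
First term a = -7.45.
Formula: S_i = -7.45 + 1.68*i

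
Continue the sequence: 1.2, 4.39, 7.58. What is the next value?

Differences: 4.39 - 1.2 = 3.19
This is an arithmetic sequence with common difference d = 3.19.
Next term = 7.58 + 3.19 = 10.77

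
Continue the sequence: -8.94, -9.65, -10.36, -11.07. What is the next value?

Differences: -9.65 - -8.94 = -0.71
This is an arithmetic sequence with common difference d = -0.71.
Next term = -11.07 + -0.71 = -11.78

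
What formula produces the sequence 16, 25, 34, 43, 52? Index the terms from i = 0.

Check differences: 25 - 16 = 9
34 - 25 = 9
Common difference d = 9.
First term a = 16.
Formula: S_i = 16 + 9*i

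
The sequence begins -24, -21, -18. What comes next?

Differences: -21 - -24 = 3
This is an arithmetic sequence with common difference d = 3.
Next term = -18 + 3 = -15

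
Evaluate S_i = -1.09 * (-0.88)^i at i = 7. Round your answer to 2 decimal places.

S_7 = -1.09 * (-0.88)^7 ≈ -1.09 * -0.4087 ≈ 0.45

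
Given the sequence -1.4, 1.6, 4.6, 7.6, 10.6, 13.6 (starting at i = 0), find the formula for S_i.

Check differences: 1.6 - -1.4 = 3.0
4.6 - 1.6 = 3.0
Common difference d = 3.0.
First term a = -1.4.
Formula: S_i = -1.40 + 3.00*i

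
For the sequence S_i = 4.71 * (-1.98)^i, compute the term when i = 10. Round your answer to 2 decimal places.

S_10 = 4.71 * (-1.98)^10 ≈ 4.71 * 926.0872 ≈ 4361.87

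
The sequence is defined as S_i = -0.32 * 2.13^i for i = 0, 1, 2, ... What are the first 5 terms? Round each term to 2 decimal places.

This is a geometric sequence.
i=0: S_0 = -0.32 * 2.13^0 = -0.32
i=1: S_1 = -0.32 * 2.13^1 ≈ -0.68
i=2: S_2 = -0.32 * 2.13^2 ≈ -1.45
i=3: S_3 = -0.32 * 2.13^3 ≈ -3.09
i=4: S_4 = -0.32 * 2.13^4 ≈ -6.59
The first 5 terms are: [-0.32, -0.68, -1.45, -3.09, -6.59]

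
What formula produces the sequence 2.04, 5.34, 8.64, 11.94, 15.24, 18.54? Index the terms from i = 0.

Check differences: 5.34 - 2.04 = 3.3
8.64 - 5.34 = 3.3
Common difference d = 3.3.
First term a = 2.04.
Formula: S_i = 2.04 + 3.30*i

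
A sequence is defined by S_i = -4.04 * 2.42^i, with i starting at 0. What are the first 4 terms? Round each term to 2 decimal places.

This is a geometric sequence.
i=0: S_0 = -4.04 * 2.42^0 = -4.04
i=1: S_1 = -4.04 * 2.42^1 ≈ -9.78
i=2: S_2 = -4.04 * 2.42^2 ≈ -23.66
i=3: S_3 = -4.04 * 2.42^3 ≈ -57.26
The first 4 terms are: [-4.04, -9.78, -23.66, -57.26]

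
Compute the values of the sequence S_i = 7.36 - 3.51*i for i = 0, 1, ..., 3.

This is an arithmetic sequence.
i=0: S_0 = 7.36 + -3.51*0 = 7.36
i=1: S_1 = 7.36 + -3.51*1 = 3.85
i=2: S_2 = 7.36 + -3.51*2 = 0.34
i=3: S_3 = 7.36 + -3.51*3 = -3.17
The first 4 terms are: [7.36, 3.85, 0.34, -3.17]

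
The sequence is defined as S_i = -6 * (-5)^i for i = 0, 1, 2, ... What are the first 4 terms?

This is a geometric sequence.
i=0: S_0 = -6 * (-5)^0 = -6
i=1: S_1 = -6 * (-5)^1 = 30
i=2: S_2 = -6 * (-5)^2 = -150
i=3: S_3 = -6 * (-5)^3 = 750
The first 4 terms are: [-6, 30, -150, 750]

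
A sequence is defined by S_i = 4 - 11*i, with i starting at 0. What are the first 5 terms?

This is an arithmetic sequence.
i=0: S_0 = 4 + -11*0 = 4
i=1: S_1 = 4 + -11*1 = -7
i=2: S_2 = 4 + -11*2 = -18
i=3: S_3 = 4 + -11*3 = -29
i=4: S_4 = 4 + -11*4 = -40
The first 5 terms are: [4, -7, -18, -29, -40]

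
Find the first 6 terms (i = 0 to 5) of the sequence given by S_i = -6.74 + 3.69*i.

This is an arithmetic sequence.
i=0: S_0 = -6.74 + 3.69*0 = -6.74
i=1: S_1 = -6.74 + 3.69*1 = -3.05
i=2: S_2 = -6.74 + 3.69*2 = 0.64
i=3: S_3 = -6.74 + 3.69*3 = 4.33
i=4: S_4 = -6.74 + 3.69*4 = 8.02
i=5: S_5 = -6.74 + 3.69*5 = 11.71
The first 6 terms are: [-6.74, -3.05, 0.64, 4.33, 8.02, 11.71]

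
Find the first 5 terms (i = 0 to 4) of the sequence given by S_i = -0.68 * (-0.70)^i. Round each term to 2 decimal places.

This is a geometric sequence.
i=0: S_0 = -0.68 * (-0.7)^0 = -0.68
i=1: S_1 = -0.68 * (-0.7)^1 ≈ 0.48
i=2: S_2 = -0.68 * (-0.7)^2 ≈ -0.33
i=3: S_3 = -0.68 * (-0.7)^3 ≈ 0.23
i=4: S_4 = -0.68 * (-0.7)^4 ≈ -0.16
The first 5 terms are: [-0.68, 0.48, -0.33, 0.23, -0.16]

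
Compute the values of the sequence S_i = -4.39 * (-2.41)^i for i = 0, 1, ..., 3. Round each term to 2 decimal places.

This is a geometric sequence.
i=0: S_0 = -4.39 * (-2.41)^0 = -4.39
i=1: S_1 = -4.39 * (-2.41)^1 ≈ 10.58
i=2: S_2 = -4.39 * (-2.41)^2 ≈ -25.5
i=3: S_3 = -4.39 * (-2.41)^3 ≈ 61.45
The first 4 terms are: [-4.39, 10.58, -25.5, 61.45]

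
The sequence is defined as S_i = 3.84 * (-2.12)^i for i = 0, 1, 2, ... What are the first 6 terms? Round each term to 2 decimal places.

This is a geometric sequence.
i=0: S_0 = 3.84 * (-2.12)^0 = 3.84
i=1: S_1 = 3.84 * (-2.12)^1 ≈ -8.14
i=2: S_2 = 3.84 * (-2.12)^2 ≈ 17.26
i=3: S_3 = 3.84 * (-2.12)^3 ≈ -36.59
i=4: S_4 = 3.84 * (-2.12)^4 ≈ 77.57
i=5: S_5 = 3.84 * (-2.12)^5 ≈ -164.44
The first 6 terms are: [3.84, -8.14, 17.26, -36.59, 77.57, -164.44]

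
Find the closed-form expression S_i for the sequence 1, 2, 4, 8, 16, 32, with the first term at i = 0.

Check ratios: 2 / 1 = 2.0
Common ratio r = 2.
First term a = 1.
Formula: S_i = 1 * 2^i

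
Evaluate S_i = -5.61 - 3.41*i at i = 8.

S_8 = -5.61 + -3.41*8 = -5.61 + -27.28 = -32.89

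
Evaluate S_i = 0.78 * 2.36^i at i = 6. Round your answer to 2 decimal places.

S_6 = 0.78 * 2.36^6 ≈ 0.78 * 172.7715 ≈ 134.76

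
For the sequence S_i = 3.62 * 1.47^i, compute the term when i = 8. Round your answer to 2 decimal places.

S_8 = 3.62 * 1.47^8 ≈ 3.62 * 21.8041 ≈ 78.93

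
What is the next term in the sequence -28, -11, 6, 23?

Differences: -11 - -28 = 17
This is an arithmetic sequence with common difference d = 17.
Next term = 23 + 17 = 40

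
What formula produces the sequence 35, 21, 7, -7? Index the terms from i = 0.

Check differences: 21 - 35 = -14
7 - 21 = -14
Common difference d = -14.
First term a = 35.
Formula: S_i = 35 - 14*i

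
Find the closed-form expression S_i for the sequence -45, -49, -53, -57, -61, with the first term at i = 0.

Check differences: -49 - -45 = -4
-53 - -49 = -4
Common difference d = -4.
First term a = -45.
Formula: S_i = -45 - 4*i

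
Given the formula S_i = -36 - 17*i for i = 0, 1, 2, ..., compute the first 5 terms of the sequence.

This is an arithmetic sequence.
i=0: S_0 = -36 + -17*0 = -36
i=1: S_1 = -36 + -17*1 = -53
i=2: S_2 = -36 + -17*2 = -70
i=3: S_3 = -36 + -17*3 = -87
i=4: S_4 = -36 + -17*4 = -104
The first 5 terms are: [-36, -53, -70, -87, -104]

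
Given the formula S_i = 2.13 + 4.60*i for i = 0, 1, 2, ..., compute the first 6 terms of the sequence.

This is an arithmetic sequence.
i=0: S_0 = 2.13 + 4.6*0 = 2.13
i=1: S_1 = 2.13 + 4.6*1 = 6.73
i=2: S_2 = 2.13 + 4.6*2 = 11.33
i=3: S_3 = 2.13 + 4.6*3 = 15.93
i=4: S_4 = 2.13 + 4.6*4 = 20.53
i=5: S_5 = 2.13 + 4.6*5 = 25.13
The first 6 terms are: [2.13, 6.73, 11.33, 15.93, 20.53, 25.13]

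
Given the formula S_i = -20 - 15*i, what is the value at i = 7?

S_7 = -20 + -15*7 = -20 + -105 = -125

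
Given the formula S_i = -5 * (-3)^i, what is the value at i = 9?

S_9 = -5 * (-3)^9 = -5 * -19683 = 98415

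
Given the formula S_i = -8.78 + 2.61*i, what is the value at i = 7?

S_7 = -8.78 + 2.61*7 = -8.78 + 18.27 = 9.49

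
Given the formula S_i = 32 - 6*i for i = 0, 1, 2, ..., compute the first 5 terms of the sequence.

This is an arithmetic sequence.
i=0: S_0 = 32 + -6*0 = 32
i=1: S_1 = 32 + -6*1 = 26
i=2: S_2 = 32 + -6*2 = 20
i=3: S_3 = 32 + -6*3 = 14
i=4: S_4 = 32 + -6*4 = 8
The first 5 terms are: [32, 26, 20, 14, 8]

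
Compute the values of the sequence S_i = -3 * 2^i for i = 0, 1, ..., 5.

This is a geometric sequence.
i=0: S_0 = -3 * 2^0 = -3
i=1: S_1 = -3 * 2^1 = -6
i=2: S_2 = -3 * 2^2 = -12
i=3: S_3 = -3 * 2^3 = -24
i=4: S_4 = -3 * 2^4 = -48
i=5: S_5 = -3 * 2^5 = -96
The first 6 terms are: [-3, -6, -12, -24, -48, -96]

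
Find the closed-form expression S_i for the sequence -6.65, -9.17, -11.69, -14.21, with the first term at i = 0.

Check differences: -9.17 - -6.65 = -2.52
-11.69 - -9.17 = -2.52
Common difference d = -2.52.
First term a = -6.65.
Formula: S_i = -6.65 - 2.52*i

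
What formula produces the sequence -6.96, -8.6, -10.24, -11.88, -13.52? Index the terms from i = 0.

Check differences: -8.6 - -6.96 = -1.64
-10.24 - -8.6 = -1.64
Common difference d = -1.64.
First term a = -6.96.
Formula: S_i = -6.96 - 1.64*i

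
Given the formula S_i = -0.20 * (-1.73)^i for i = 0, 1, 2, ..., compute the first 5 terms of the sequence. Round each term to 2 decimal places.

This is a geometric sequence.
i=0: S_0 = -0.2 * (-1.73)^0 = -0.2
i=1: S_1 = -0.2 * (-1.73)^1 ≈ 0.35
i=2: S_2 = -0.2 * (-1.73)^2 ≈ -0.6
i=3: S_3 = -0.2 * (-1.73)^3 ≈ 1.04
i=4: S_4 = -0.2 * (-1.73)^4 ≈ -1.79
The first 5 terms are: [-0.2, 0.35, -0.6, 1.04, -1.79]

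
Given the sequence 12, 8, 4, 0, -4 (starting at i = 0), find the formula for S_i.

Check differences: 8 - 12 = -4
4 - 8 = -4
Common difference d = -4.
First term a = 12.
Formula: S_i = 12 - 4*i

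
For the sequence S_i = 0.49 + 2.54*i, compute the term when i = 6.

S_6 = 0.49 + 2.54*6 = 0.49 + 15.24 = 15.73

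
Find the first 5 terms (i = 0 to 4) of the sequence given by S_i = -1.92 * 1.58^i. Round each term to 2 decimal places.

This is a geometric sequence.
i=0: S_0 = -1.92 * 1.58^0 = -1.92
i=1: S_1 = -1.92 * 1.58^1 ≈ -3.03
i=2: S_2 = -1.92 * 1.58^2 ≈ -4.79
i=3: S_3 = -1.92 * 1.58^3 ≈ -7.57
i=4: S_4 = -1.92 * 1.58^4 ≈ -11.97
The first 5 terms are: [-1.92, -3.03, -4.79, -7.57, -11.97]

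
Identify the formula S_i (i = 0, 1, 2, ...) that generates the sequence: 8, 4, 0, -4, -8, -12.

Check differences: 4 - 8 = -4
0 - 4 = -4
Common difference d = -4.
First term a = 8.
Formula: S_i = 8 - 4*i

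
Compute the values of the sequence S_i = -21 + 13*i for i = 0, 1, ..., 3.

This is an arithmetic sequence.
i=0: S_0 = -21 + 13*0 = -21
i=1: S_1 = -21 + 13*1 = -8
i=2: S_2 = -21 + 13*2 = 5
i=3: S_3 = -21 + 13*3 = 18
The first 4 terms are: [-21, -8, 5, 18]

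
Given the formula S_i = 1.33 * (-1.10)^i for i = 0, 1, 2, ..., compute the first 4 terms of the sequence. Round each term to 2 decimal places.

This is a geometric sequence.
i=0: S_0 = 1.33 * (-1.1)^0 = 1.33
i=1: S_1 = 1.33 * (-1.1)^1 ≈ -1.46
i=2: S_2 = 1.33 * (-1.1)^2 ≈ 1.61
i=3: S_3 = 1.33 * (-1.1)^3 ≈ -1.77
The first 4 terms are: [1.33, -1.46, 1.61, -1.77]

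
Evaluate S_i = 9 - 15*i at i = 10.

S_10 = 9 + -15*10 = 9 + -150 = -141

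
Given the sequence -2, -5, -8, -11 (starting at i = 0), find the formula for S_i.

Check differences: -5 - -2 = -3
-8 - -5 = -3
Common difference d = -3.
First term a = -2.
Formula: S_i = -2 - 3*i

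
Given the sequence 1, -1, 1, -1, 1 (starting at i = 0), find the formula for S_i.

Check ratios: -1 / 1 = -1.0
Common ratio r = -1.
First term a = 1.
Formula: S_i = 1 * (-1)^i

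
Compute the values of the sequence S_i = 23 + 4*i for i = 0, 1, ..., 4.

This is an arithmetic sequence.
i=0: S_0 = 23 + 4*0 = 23
i=1: S_1 = 23 + 4*1 = 27
i=2: S_2 = 23 + 4*2 = 31
i=3: S_3 = 23 + 4*3 = 35
i=4: S_4 = 23 + 4*4 = 39
The first 5 terms are: [23, 27, 31, 35, 39]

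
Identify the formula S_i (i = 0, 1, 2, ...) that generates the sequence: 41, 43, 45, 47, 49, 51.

Check differences: 43 - 41 = 2
45 - 43 = 2
Common difference d = 2.
First term a = 41.
Formula: S_i = 41 + 2*i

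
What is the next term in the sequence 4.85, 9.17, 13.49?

Differences: 9.17 - 4.85 = 4.32
This is an arithmetic sequence with common difference d = 4.32.
Next term = 13.49 + 4.32 = 17.81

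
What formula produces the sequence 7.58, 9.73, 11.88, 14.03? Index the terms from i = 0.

Check differences: 9.73 - 7.58 = 2.15
11.88 - 9.73 = 2.15
Common difference d = 2.15.
First term a = 7.58.
Formula: S_i = 7.58 + 2.15*i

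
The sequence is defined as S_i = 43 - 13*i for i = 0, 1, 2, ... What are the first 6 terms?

This is an arithmetic sequence.
i=0: S_0 = 43 + -13*0 = 43
i=1: S_1 = 43 + -13*1 = 30
i=2: S_2 = 43 + -13*2 = 17
i=3: S_3 = 43 + -13*3 = 4
i=4: S_4 = 43 + -13*4 = -9
i=5: S_5 = 43 + -13*5 = -22
The first 6 terms are: [43, 30, 17, 4, -9, -22]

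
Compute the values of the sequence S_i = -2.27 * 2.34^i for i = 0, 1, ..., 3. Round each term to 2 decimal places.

This is a geometric sequence.
i=0: S_0 = -2.27 * 2.34^0 = -2.27
i=1: S_1 = -2.27 * 2.34^1 ≈ -5.31
i=2: S_2 = -2.27 * 2.34^2 ≈ -12.43
i=3: S_3 = -2.27 * 2.34^3 ≈ -29.09
The first 4 terms are: [-2.27, -5.31, -12.43, -29.09]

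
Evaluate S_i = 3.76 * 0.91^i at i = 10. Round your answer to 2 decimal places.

S_10 = 3.76 * 0.91^10 ≈ 3.76 * 0.3894 ≈ 1.46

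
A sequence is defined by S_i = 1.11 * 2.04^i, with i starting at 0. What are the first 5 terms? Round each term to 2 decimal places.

This is a geometric sequence.
i=0: S_0 = 1.11 * 2.04^0 = 1.11
i=1: S_1 = 1.11 * 2.04^1 ≈ 2.26
i=2: S_2 = 1.11 * 2.04^2 ≈ 4.62
i=3: S_3 = 1.11 * 2.04^3 ≈ 9.42
i=4: S_4 = 1.11 * 2.04^4 ≈ 19.22
The first 5 terms are: [1.11, 2.26, 4.62, 9.42, 19.22]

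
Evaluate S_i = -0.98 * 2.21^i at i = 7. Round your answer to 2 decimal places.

S_7 = -0.98 * 2.21^7 ≈ -0.98 * 257.4814 ≈ -252.33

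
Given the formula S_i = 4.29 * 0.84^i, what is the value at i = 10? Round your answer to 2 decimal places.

S_10 = 4.29 * 0.84^10 ≈ 4.29 * 0.1749 ≈ 0.75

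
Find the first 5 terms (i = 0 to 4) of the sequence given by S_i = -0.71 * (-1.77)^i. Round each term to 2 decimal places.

This is a geometric sequence.
i=0: S_0 = -0.71 * (-1.77)^0 = -0.71
i=1: S_1 = -0.71 * (-1.77)^1 ≈ 1.26
i=2: S_2 = -0.71 * (-1.77)^2 ≈ -2.22
i=3: S_3 = -0.71 * (-1.77)^3 ≈ 3.94
i=4: S_4 = -0.71 * (-1.77)^4 ≈ -6.97
The first 5 terms are: [-0.71, 1.26, -2.22, 3.94, -6.97]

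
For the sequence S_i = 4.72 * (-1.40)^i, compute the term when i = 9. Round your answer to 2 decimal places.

S_9 = 4.72 * (-1.4)^9 ≈ 4.72 * -20.661 ≈ -97.52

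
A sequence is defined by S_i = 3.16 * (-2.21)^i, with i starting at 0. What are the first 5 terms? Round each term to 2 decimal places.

This is a geometric sequence.
i=0: S_0 = 3.16 * (-2.21)^0 = 3.16
i=1: S_1 = 3.16 * (-2.21)^1 ≈ -6.98
i=2: S_2 = 3.16 * (-2.21)^2 ≈ 15.43
i=3: S_3 = 3.16 * (-2.21)^3 ≈ -34.11
i=4: S_4 = 3.16 * (-2.21)^4 ≈ 75.38
The first 5 terms are: [3.16, -6.98, 15.43, -34.11, 75.38]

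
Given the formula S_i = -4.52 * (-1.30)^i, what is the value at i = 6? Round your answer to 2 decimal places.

S_6 = -4.52 * (-1.3)^6 ≈ -4.52 * 4.8268 ≈ -21.82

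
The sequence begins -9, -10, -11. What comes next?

Differences: -10 - -9 = -1
This is an arithmetic sequence with common difference d = -1.
Next term = -11 + -1 = -12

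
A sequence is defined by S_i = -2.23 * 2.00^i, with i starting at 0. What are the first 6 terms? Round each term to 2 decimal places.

This is a geometric sequence.
i=0: S_0 = -2.23 * 2.0^0 = -2.23
i=1: S_1 = -2.23 * 2.0^1 = -4.46
i=2: S_2 = -2.23 * 2.0^2 = -8.92
i=3: S_3 = -2.23 * 2.0^3 = -17.84
i=4: S_4 = -2.23 * 2.0^4 = -35.68
i=5: S_5 = -2.23 * 2.0^5 = -71.36
The first 6 terms are: [-2.23, -4.46, -8.92, -17.84, -35.68, -71.36]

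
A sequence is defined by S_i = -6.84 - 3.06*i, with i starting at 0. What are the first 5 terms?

This is an arithmetic sequence.
i=0: S_0 = -6.84 + -3.06*0 = -6.84
i=1: S_1 = -6.84 + -3.06*1 = -9.9
i=2: S_2 = -6.84 + -3.06*2 = -12.96
i=3: S_3 = -6.84 + -3.06*3 = -16.02
i=4: S_4 = -6.84 + -3.06*4 = -19.08
The first 5 terms are: [-6.84, -9.9, -12.96, -16.02, -19.08]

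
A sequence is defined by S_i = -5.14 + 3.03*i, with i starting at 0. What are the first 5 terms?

This is an arithmetic sequence.
i=0: S_0 = -5.14 + 3.03*0 = -5.14
i=1: S_1 = -5.14 + 3.03*1 = -2.11
i=2: S_2 = -5.14 + 3.03*2 = 0.92
i=3: S_3 = -5.14 + 3.03*3 = 3.95
i=4: S_4 = -5.14 + 3.03*4 = 6.98
The first 5 terms are: [-5.14, -2.11, 0.92, 3.95, 6.98]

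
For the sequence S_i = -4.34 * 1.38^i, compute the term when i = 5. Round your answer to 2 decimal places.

S_5 = -4.34 * 1.38^5 ≈ -4.34 * 5.0049 ≈ -21.72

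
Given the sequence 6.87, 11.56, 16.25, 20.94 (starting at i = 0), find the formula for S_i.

Check differences: 11.56 - 6.87 = 4.69
16.25 - 11.56 = 4.69
Common difference d = 4.69.
First term a = 6.87.
Formula: S_i = 6.87 + 4.69*i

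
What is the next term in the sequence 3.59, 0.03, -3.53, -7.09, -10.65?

Differences: 0.03 - 3.59 = -3.56
This is an arithmetic sequence with common difference d = -3.56.
Next term = -10.65 + -3.56 = -14.21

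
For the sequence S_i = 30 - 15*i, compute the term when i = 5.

S_5 = 30 + -15*5 = 30 + -75 = -45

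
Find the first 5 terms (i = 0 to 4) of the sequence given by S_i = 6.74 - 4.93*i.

This is an arithmetic sequence.
i=0: S_0 = 6.74 + -4.93*0 = 6.74
i=1: S_1 = 6.74 + -4.93*1 = 1.81
i=2: S_2 = 6.74 + -4.93*2 = -3.12
i=3: S_3 = 6.74 + -4.93*3 = -8.05
i=4: S_4 = 6.74 + -4.93*4 = -12.98
The first 5 terms are: [6.74, 1.81, -3.12, -8.05, -12.98]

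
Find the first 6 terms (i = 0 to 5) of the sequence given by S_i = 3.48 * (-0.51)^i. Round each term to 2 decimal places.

This is a geometric sequence.
i=0: S_0 = 3.48 * (-0.51)^0 = 3.48
i=1: S_1 = 3.48 * (-0.51)^1 ≈ -1.77
i=2: S_2 = 3.48 * (-0.51)^2 ≈ 0.91
i=3: S_3 = 3.48 * (-0.51)^3 ≈ -0.46
i=4: S_4 = 3.48 * (-0.51)^4 ≈ 0.24
i=5: S_5 = 3.48 * (-0.51)^5 ≈ -0.12
The first 6 terms are: [3.48, -1.77, 0.91, -0.46, 0.24, -0.12]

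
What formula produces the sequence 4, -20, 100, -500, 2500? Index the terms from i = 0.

Check ratios: -20 / 4 = -5.0
Common ratio r = -5.
First term a = 4.
Formula: S_i = 4 * (-5)^i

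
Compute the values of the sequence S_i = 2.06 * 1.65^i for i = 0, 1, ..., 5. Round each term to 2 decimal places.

This is a geometric sequence.
i=0: S_0 = 2.06 * 1.65^0 = 2.06
i=1: S_1 = 2.06 * 1.65^1 ≈ 3.4
i=2: S_2 = 2.06 * 1.65^2 ≈ 5.61
i=3: S_3 = 2.06 * 1.65^3 ≈ 9.25
i=4: S_4 = 2.06 * 1.65^4 ≈ 15.27
i=5: S_5 = 2.06 * 1.65^5 ≈ 25.19
The first 6 terms are: [2.06, 3.4, 5.61, 9.25, 15.27, 25.19]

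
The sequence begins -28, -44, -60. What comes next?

Differences: -44 - -28 = -16
This is an arithmetic sequence with common difference d = -16.
Next term = -60 + -16 = -76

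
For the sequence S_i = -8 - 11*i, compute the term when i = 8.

S_8 = -8 + -11*8 = -8 + -88 = -96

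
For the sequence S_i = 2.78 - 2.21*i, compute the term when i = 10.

S_10 = 2.78 + -2.21*10 = 2.78 + -22.1 = -19.32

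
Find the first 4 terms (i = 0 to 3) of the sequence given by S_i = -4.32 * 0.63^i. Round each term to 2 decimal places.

This is a geometric sequence.
i=0: S_0 = -4.32 * 0.63^0 = -4.32
i=1: S_1 = -4.32 * 0.63^1 ≈ -2.72
i=2: S_2 = -4.32 * 0.63^2 ≈ -1.71
i=3: S_3 = -4.32 * 0.63^3 ≈ -1.08
The first 4 terms are: [-4.32, -2.72, -1.71, -1.08]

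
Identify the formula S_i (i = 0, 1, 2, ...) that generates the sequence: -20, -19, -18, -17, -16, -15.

Check differences: -19 - -20 = 1
-18 - -19 = 1
Common difference d = 1.
First term a = -20.
Formula: S_i = -20 + 1*i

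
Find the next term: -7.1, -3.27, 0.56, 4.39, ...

Differences: -3.27 - -7.1 = 3.83
This is an arithmetic sequence with common difference d = 3.83.
Next term = 4.39 + 3.83 = 8.22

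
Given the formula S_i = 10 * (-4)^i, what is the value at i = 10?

S_10 = 10 * (-4)^10 = 10 * 1048576 = 10485760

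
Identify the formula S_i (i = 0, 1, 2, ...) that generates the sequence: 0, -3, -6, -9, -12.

Check differences: -3 - 0 = -3
-6 - -3 = -3
Common difference d = -3.
First term a = 0.
Formula: S_i = 0 - 3*i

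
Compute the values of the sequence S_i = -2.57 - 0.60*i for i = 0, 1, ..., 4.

This is an arithmetic sequence.
i=0: S_0 = -2.57 + -0.6*0 = -2.57
i=1: S_1 = -2.57 + -0.6*1 = -3.17
i=2: S_2 = -2.57 + -0.6*2 = -3.77
i=3: S_3 = -2.57 + -0.6*3 = -4.37
i=4: S_4 = -2.57 + -0.6*4 = -4.97
The first 5 terms are: [-2.57, -3.17, -3.77, -4.37, -4.97]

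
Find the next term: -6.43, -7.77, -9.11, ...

Differences: -7.77 - -6.43 = -1.34
This is an arithmetic sequence with common difference d = -1.34.
Next term = -9.11 + -1.34 = -10.45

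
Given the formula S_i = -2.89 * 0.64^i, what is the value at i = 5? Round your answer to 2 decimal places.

S_5 = -2.89 * 0.64^5 ≈ -2.89 * 0.1074 ≈ -0.31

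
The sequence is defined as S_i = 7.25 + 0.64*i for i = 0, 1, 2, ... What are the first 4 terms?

This is an arithmetic sequence.
i=0: S_0 = 7.25 + 0.64*0 = 7.25
i=1: S_1 = 7.25 + 0.64*1 = 7.89
i=2: S_2 = 7.25 + 0.64*2 = 8.53
i=3: S_3 = 7.25 + 0.64*3 = 9.17
The first 4 terms are: [7.25, 7.89, 8.53, 9.17]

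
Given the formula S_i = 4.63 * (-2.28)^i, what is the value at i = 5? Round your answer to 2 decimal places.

S_5 = 4.63 * (-2.28)^5 ≈ 4.63 * -61.6133 ≈ -285.27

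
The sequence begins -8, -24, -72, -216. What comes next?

Ratios: -24 / -8 = 3.0
This is a geometric sequence with common ratio r = 3.
Next term = -216 * 3 = -648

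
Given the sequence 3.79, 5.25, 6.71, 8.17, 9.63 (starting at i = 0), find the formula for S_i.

Check differences: 5.25 - 3.79 = 1.46
6.71 - 5.25 = 1.46
Common difference d = 1.46.
First term a = 3.79.
Formula: S_i = 3.79 + 1.46*i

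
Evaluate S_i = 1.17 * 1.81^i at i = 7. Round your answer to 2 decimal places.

S_7 = 1.17 * 1.81^7 ≈ 1.17 * 63.6429 ≈ 74.46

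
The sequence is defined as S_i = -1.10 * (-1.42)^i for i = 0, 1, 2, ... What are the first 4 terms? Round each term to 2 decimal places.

This is a geometric sequence.
i=0: S_0 = -1.1 * (-1.42)^0 = -1.1
i=1: S_1 = -1.1 * (-1.42)^1 ≈ 1.56
i=2: S_2 = -1.1 * (-1.42)^2 ≈ -2.22
i=3: S_3 = -1.1 * (-1.42)^3 ≈ 3.15
The first 4 terms are: [-1.1, 1.56, -2.22, 3.15]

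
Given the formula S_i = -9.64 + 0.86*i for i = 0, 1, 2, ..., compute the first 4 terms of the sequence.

This is an arithmetic sequence.
i=0: S_0 = -9.64 + 0.86*0 = -9.64
i=1: S_1 = -9.64 + 0.86*1 = -8.78
i=2: S_2 = -9.64 + 0.86*2 = -7.92
i=3: S_3 = -9.64 + 0.86*3 = -7.06
The first 4 terms are: [-9.64, -8.78, -7.92, -7.06]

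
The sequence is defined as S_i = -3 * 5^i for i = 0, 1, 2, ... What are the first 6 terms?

This is a geometric sequence.
i=0: S_0 = -3 * 5^0 = -3
i=1: S_1 = -3 * 5^1 = -15
i=2: S_2 = -3 * 5^2 = -75
i=3: S_3 = -3 * 5^3 = -375
i=4: S_4 = -3 * 5^4 = -1875
i=5: S_5 = -3 * 5^5 = -9375
The first 6 terms are: [-3, -15, -75, -375, -1875, -9375]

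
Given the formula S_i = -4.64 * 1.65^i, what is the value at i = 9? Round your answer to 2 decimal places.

S_9 = -4.64 * 1.65^9 ≈ -4.64 * 90.6474 ≈ -420.6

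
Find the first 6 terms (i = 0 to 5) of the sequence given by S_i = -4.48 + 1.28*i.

This is an arithmetic sequence.
i=0: S_0 = -4.48 + 1.28*0 = -4.48
i=1: S_1 = -4.48 + 1.28*1 = -3.2
i=2: S_2 = -4.48 + 1.28*2 = -1.92
i=3: S_3 = -4.48 + 1.28*3 = -0.64
i=4: S_4 = -4.48 + 1.28*4 = 0.64
i=5: S_5 = -4.48 + 1.28*5 = 1.92
The first 6 terms are: [-4.48, -3.2, -1.92, -0.64, 0.64, 1.92]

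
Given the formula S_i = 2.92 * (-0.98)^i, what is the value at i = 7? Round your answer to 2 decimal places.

S_7 = 2.92 * (-0.98)^7 ≈ 2.92 * -0.8681 ≈ -2.53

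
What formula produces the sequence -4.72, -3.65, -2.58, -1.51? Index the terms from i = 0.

Check differences: -3.65 - -4.72 = 1.07
-2.58 - -3.65 = 1.07
Common difference d = 1.07.
First term a = -4.72.
Formula: S_i = -4.72 + 1.07*i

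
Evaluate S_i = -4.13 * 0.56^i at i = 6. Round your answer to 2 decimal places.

S_6 = -4.13 * 0.56^6 ≈ -4.13 * 0.0308 ≈ -0.13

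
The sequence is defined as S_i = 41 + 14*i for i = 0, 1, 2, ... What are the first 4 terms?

This is an arithmetic sequence.
i=0: S_0 = 41 + 14*0 = 41
i=1: S_1 = 41 + 14*1 = 55
i=2: S_2 = 41 + 14*2 = 69
i=3: S_3 = 41 + 14*3 = 83
The first 4 terms are: [41, 55, 69, 83]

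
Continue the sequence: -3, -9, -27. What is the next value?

Ratios: -9 / -3 = 3.0
This is a geometric sequence with common ratio r = 3.
Next term = -27 * 3 = -81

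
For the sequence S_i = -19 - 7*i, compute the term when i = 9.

S_9 = -19 + -7*9 = -19 + -63 = -82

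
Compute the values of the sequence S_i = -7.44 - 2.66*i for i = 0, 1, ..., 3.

This is an arithmetic sequence.
i=0: S_0 = -7.44 + -2.66*0 = -7.44
i=1: S_1 = -7.44 + -2.66*1 = -10.1
i=2: S_2 = -7.44 + -2.66*2 = -12.76
i=3: S_3 = -7.44 + -2.66*3 = -15.42
The first 4 terms are: [-7.44, -10.1, -12.76, -15.42]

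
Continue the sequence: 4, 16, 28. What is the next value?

Differences: 16 - 4 = 12
This is an arithmetic sequence with common difference d = 12.
Next term = 28 + 12 = 40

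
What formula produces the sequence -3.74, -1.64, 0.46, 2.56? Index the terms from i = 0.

Check differences: -1.64 - -3.74 = 2.1
0.46 - -1.64 = 2.1
Common difference d = 2.1.
First term a = -3.74.
Formula: S_i = -3.74 + 2.10*i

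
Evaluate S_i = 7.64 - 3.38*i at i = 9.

S_9 = 7.64 + -3.38*9 = 7.64 + -30.42 = -22.78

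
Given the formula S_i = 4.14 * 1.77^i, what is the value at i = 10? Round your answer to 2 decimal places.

S_10 = 4.14 * 1.77^10 ≈ 4.14 * 301.8093 ≈ 1249.49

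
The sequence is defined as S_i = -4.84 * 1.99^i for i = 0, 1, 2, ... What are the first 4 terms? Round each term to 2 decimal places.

This is a geometric sequence.
i=0: S_0 = -4.84 * 1.99^0 = -4.84
i=1: S_1 = -4.84 * 1.99^1 ≈ -9.63
i=2: S_2 = -4.84 * 1.99^2 ≈ -19.17
i=3: S_3 = -4.84 * 1.99^3 ≈ -38.14
The first 4 terms are: [-4.84, -9.63, -19.17, -38.14]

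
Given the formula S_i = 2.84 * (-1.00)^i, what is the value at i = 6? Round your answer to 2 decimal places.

S_6 = 2.84 * (-1.0)^6 = 2.84 * 1 = 2.84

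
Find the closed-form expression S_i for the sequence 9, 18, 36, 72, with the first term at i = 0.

Check ratios: 18 / 9 = 2.0
Common ratio r = 2.
First term a = 9.
Formula: S_i = 9 * 2^i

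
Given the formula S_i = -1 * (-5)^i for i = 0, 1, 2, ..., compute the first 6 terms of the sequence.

This is a geometric sequence.
i=0: S_0 = -1 * (-5)^0 = -1
i=1: S_1 = -1 * (-5)^1 = 5
i=2: S_2 = -1 * (-5)^2 = -25
i=3: S_3 = -1 * (-5)^3 = 125
i=4: S_4 = -1 * (-5)^4 = -625
i=5: S_5 = -1 * (-5)^5 = 3125
The first 6 terms are: [-1, 5, -25, 125, -625, 3125]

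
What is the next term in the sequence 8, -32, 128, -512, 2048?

Ratios: -32 / 8 = -4.0
This is a geometric sequence with common ratio r = -4.
Next term = 2048 * -4 = -8192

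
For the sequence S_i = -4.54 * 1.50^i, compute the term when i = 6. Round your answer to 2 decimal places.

S_6 = -4.54 * 1.5^6 ≈ -4.54 * 11.3906 ≈ -51.71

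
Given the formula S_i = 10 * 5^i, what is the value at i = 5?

S_5 = 10 * 5^5 = 10 * 3125 = 31250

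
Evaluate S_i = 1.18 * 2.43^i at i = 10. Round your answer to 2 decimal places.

S_10 = 1.18 * 2.43^10 ≈ 1.18 * 7178.9799 ≈ 8471.2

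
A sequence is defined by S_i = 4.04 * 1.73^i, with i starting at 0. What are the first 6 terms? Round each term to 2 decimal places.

This is a geometric sequence.
i=0: S_0 = 4.04 * 1.73^0 = 4.04
i=1: S_1 = 4.04 * 1.73^1 ≈ 6.99
i=2: S_2 = 4.04 * 1.73^2 ≈ 12.09
i=3: S_3 = 4.04 * 1.73^3 ≈ 20.92
i=4: S_4 = 4.04 * 1.73^4 ≈ 36.19
i=5: S_5 = 4.04 * 1.73^5 ≈ 62.61
The first 6 terms are: [4.04, 6.99, 12.09, 20.92, 36.19, 62.61]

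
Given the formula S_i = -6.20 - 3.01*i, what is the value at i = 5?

S_5 = -6.2 + -3.01*5 = -6.2 + -15.05 = -21.25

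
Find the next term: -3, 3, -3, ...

Ratios: 3 / -3 = -1.0
This is a geometric sequence with common ratio r = -1.
Next term = -3 * -1 = 3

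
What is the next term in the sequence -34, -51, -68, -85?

Differences: -51 - -34 = -17
This is an arithmetic sequence with common difference d = -17.
Next term = -85 + -17 = -102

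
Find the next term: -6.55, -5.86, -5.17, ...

Differences: -5.86 - -6.55 = 0.69
This is an arithmetic sequence with common difference d = 0.69.
Next term = -5.17 + 0.69 = -4.48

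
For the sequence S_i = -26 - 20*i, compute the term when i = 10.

S_10 = -26 + -20*10 = -26 + -200 = -226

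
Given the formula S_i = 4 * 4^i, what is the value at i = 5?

S_5 = 4 * 4^5 = 4 * 1024 = 4096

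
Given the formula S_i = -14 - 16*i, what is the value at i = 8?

S_8 = -14 + -16*8 = -14 + -128 = -142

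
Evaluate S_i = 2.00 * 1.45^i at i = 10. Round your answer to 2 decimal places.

S_10 = 2.0 * 1.45^10 ≈ 2.0 * 41.0847 ≈ 82.17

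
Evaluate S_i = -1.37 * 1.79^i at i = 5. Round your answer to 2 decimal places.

S_5 = -1.37 * 1.79^5 ≈ -1.37 * 18.3766 ≈ -25.18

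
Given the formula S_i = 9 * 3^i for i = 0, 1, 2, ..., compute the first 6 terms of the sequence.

This is a geometric sequence.
i=0: S_0 = 9 * 3^0 = 9
i=1: S_1 = 9 * 3^1 = 27
i=2: S_2 = 9 * 3^2 = 81
i=3: S_3 = 9 * 3^3 = 243
i=4: S_4 = 9 * 3^4 = 729
i=5: S_5 = 9 * 3^5 = 2187
The first 6 terms are: [9, 27, 81, 243, 729, 2187]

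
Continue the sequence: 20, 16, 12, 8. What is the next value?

Differences: 16 - 20 = -4
This is an arithmetic sequence with common difference d = -4.
Next term = 8 + -4 = 4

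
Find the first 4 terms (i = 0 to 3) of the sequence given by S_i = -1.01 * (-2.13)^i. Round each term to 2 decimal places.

This is a geometric sequence.
i=0: S_0 = -1.01 * (-2.13)^0 = -1.01
i=1: S_1 = -1.01 * (-2.13)^1 ≈ 2.15
i=2: S_2 = -1.01 * (-2.13)^2 ≈ -4.58
i=3: S_3 = -1.01 * (-2.13)^3 ≈ 9.76
The first 4 terms are: [-1.01, 2.15, -4.58, 9.76]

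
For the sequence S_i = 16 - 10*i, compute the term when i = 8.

S_8 = 16 + -10*8 = 16 + -80 = -64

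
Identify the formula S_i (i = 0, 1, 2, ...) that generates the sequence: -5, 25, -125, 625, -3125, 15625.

Check ratios: 25 / -5 = -5.0
Common ratio r = -5.
First term a = -5.
Formula: S_i = -5 * (-5)^i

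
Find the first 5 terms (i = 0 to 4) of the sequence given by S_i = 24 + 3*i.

This is an arithmetic sequence.
i=0: S_0 = 24 + 3*0 = 24
i=1: S_1 = 24 + 3*1 = 27
i=2: S_2 = 24 + 3*2 = 30
i=3: S_3 = 24 + 3*3 = 33
i=4: S_4 = 24 + 3*4 = 36
The first 5 terms are: [24, 27, 30, 33, 36]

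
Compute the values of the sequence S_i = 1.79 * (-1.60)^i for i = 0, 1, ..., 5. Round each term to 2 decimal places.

This is a geometric sequence.
i=0: S_0 = 1.79 * (-1.6)^0 = 1.79
i=1: S_1 = 1.79 * (-1.6)^1 ≈ -2.86
i=2: S_2 = 1.79 * (-1.6)^2 ≈ 4.58
i=3: S_3 = 1.79 * (-1.6)^3 ≈ -7.33
i=4: S_4 = 1.79 * (-1.6)^4 ≈ 11.73
i=5: S_5 = 1.79 * (-1.6)^5 ≈ -18.77
The first 6 terms are: [1.79, -2.86, 4.58, -7.33, 11.73, -18.77]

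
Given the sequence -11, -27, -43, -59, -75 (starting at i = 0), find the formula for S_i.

Check differences: -27 - -11 = -16
-43 - -27 = -16
Common difference d = -16.
First term a = -11.
Formula: S_i = -11 - 16*i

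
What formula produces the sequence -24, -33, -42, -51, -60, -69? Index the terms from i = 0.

Check differences: -33 - -24 = -9
-42 - -33 = -9
Common difference d = -9.
First term a = -24.
Formula: S_i = -24 - 9*i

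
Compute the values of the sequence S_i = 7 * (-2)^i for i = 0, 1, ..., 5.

This is a geometric sequence.
i=0: S_0 = 7 * (-2)^0 = 7
i=1: S_1 = 7 * (-2)^1 = -14
i=2: S_2 = 7 * (-2)^2 = 28
i=3: S_3 = 7 * (-2)^3 = -56
i=4: S_4 = 7 * (-2)^4 = 112
i=5: S_5 = 7 * (-2)^5 = -224
The first 6 terms are: [7, -14, 28, -56, 112, -224]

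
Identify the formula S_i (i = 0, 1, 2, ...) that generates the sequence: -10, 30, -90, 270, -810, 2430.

Check ratios: 30 / -10 = -3.0
Common ratio r = -3.
First term a = -10.
Formula: S_i = -10 * (-3)^i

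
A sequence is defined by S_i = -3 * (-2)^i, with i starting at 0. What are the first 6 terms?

This is a geometric sequence.
i=0: S_0 = -3 * (-2)^0 = -3
i=1: S_1 = -3 * (-2)^1 = 6
i=2: S_2 = -3 * (-2)^2 = -12
i=3: S_3 = -3 * (-2)^3 = 24
i=4: S_4 = -3 * (-2)^4 = -48
i=5: S_5 = -3 * (-2)^5 = 96
The first 6 terms are: [-3, 6, -12, 24, -48, 96]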